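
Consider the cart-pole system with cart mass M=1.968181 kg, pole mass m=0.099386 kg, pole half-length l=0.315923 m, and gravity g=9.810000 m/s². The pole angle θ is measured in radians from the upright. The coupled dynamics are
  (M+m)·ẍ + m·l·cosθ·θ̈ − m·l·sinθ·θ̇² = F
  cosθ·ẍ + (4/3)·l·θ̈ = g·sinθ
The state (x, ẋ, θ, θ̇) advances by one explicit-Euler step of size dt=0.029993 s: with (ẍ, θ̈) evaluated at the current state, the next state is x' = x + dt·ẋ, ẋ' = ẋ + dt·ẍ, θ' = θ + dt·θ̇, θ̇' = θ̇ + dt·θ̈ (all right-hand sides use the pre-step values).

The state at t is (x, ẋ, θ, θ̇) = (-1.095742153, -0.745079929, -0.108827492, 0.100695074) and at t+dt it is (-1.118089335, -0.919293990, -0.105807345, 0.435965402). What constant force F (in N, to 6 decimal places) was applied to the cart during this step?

ẍ = (ẋ'−ẋ)/dt = (-0.919293990−-0.745079929)/0.029993 = -5.808491
θ̈ = (θ̇'−θ̇)/dt = (0.435965402−0.100695074)/0.029993 = 11.178286
sinθ=-0.108613, cosθ=0.994084
F = (M+m)·ẍ + m·l·cosθ·θ̈ − m·l·sinθ·θ̇² = -12.009444 + 0.348903 − -0.000035 = -11.660506

F = -11.660506 N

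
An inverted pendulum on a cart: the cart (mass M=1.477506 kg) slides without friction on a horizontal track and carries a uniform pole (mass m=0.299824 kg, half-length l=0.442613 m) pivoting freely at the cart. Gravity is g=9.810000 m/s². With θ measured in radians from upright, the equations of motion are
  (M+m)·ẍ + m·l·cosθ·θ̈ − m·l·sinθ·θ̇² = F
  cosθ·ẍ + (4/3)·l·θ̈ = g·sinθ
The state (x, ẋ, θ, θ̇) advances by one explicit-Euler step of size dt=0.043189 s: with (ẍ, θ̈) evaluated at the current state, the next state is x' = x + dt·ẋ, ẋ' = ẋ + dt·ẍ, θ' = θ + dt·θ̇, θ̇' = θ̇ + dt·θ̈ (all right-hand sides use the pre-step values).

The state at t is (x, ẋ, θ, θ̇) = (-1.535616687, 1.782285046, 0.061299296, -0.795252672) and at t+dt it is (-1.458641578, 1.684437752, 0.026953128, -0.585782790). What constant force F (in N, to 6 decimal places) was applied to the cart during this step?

F = -3.389365 N

ẍ = (ẋ'−ẋ)/dt = (1.684437752−1.782285046)/0.043189 = -2.265561
θ̈ = (θ̇'−θ̇)/dt = (-0.585782790−-0.795252672)/0.043189 = 4.850075
sinθ=0.061261, cosθ=0.998122
F = (M+m)·ẍ + m·l·cosθ·θ̈ − m·l·sinθ·θ̇² = -4.026649 + 0.642425 − 0.005141 = -3.389365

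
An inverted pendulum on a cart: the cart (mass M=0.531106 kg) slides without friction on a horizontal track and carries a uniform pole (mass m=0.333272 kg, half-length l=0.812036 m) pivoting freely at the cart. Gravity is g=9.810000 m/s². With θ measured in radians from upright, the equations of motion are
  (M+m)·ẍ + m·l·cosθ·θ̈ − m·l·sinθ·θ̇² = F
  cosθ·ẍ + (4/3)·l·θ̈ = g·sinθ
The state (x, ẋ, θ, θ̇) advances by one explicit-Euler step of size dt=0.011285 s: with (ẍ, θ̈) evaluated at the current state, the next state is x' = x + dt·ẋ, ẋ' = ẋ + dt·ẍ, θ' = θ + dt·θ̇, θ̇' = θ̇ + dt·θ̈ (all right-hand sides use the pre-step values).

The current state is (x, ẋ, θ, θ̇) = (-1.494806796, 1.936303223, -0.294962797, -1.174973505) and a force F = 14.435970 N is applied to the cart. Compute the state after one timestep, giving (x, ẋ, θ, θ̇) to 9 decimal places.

(-1.472955614, 2.202815236, -0.308222373, -1.440218650)

sinθ=-0.290704254, cosθ=0.956812958
temp = (F + m·l·θ̇²·sinθ)/(M+m) = (14.435970 + -0.108612959)/0.864378 = 16.575337458
θ̈ = (g·sinθ − cosθ·temp)/(l·(4/3 − m·cos²θ/(M+m))) = -23.504222016
ẍ = temp − m·l·θ̈·cosθ/(M+m) = 23.616483225
Euler: x'=-1.494806796+0.011285·1.936303223=-1.472955614, ẋ'=1.936303223+0.011285·23.616483225=2.202815236
       θ'=-0.294962797+0.011285·-1.174973505=-0.308222373, θ̇'=-1.174973505+0.011285·-23.504222016=-1.440218650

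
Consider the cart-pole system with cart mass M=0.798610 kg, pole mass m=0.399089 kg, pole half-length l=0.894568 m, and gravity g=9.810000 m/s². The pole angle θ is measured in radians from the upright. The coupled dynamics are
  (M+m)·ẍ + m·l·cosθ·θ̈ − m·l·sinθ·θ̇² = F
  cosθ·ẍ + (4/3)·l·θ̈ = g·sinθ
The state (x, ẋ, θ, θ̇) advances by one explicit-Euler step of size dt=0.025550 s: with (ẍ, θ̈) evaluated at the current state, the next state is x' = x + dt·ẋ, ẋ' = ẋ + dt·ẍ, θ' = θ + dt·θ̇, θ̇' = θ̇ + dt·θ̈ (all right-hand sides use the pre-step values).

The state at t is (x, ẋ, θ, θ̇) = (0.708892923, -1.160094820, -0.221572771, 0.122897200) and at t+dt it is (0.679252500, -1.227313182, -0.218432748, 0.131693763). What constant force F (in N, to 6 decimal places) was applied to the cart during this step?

F = -3.029878 N

ẍ = (ẋ'−ẋ)/dt = (-1.227313182−-1.160094820)/0.025550 = -2.630856
θ̈ = (θ̇'−θ̇)/dt = (0.131693763−0.122897200)/0.025550 = 0.344288
sinθ=-0.219764, cosθ=0.975553
F = (M+m)·ẍ + m·l·cosθ·θ̈ − m·l·sinθ·θ̇² = -3.150973 + 0.119910 − -0.001185 = -3.029878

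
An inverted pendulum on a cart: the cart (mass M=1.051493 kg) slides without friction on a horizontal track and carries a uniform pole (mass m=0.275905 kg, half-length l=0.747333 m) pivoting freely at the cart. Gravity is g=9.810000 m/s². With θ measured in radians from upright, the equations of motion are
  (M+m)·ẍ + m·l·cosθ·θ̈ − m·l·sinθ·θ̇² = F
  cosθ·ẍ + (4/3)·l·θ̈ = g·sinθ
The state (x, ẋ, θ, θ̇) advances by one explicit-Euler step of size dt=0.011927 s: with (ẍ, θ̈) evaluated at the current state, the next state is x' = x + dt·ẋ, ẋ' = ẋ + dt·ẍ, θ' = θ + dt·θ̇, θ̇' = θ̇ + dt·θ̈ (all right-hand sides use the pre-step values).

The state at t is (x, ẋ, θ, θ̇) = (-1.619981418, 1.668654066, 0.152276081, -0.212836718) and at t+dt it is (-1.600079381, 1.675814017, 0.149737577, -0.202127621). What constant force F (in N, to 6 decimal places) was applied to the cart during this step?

ẍ = (ẋ'−ẋ)/dt = (1.675814017−1.668654066)/0.011927 = 0.600314
θ̈ = (θ̇'−θ̇)/dt = (-0.202127621−-0.212836718)/0.011927 = 0.897887
sinθ=0.151688, cosθ=0.988428
F = (M+m)·ẍ + m·l·cosθ·θ̈ − m·l·sinθ·θ̇² = 0.796856 + 0.182996 − 0.001417 = 0.978435

F = 0.978435 N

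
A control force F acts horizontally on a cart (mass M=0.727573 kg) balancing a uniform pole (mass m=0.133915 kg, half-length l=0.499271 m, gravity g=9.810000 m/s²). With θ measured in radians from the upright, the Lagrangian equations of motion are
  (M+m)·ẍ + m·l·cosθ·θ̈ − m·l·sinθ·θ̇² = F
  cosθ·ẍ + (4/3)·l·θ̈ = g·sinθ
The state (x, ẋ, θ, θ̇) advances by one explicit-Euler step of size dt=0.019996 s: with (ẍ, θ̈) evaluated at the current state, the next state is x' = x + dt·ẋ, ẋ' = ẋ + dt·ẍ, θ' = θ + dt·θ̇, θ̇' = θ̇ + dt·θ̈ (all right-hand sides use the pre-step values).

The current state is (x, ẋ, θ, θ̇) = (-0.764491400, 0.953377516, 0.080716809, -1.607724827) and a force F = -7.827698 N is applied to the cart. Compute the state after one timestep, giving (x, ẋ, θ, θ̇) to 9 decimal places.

sinθ=0.080629190, cosθ=0.996744167
temp = (F + m·l·θ̇²·sinθ)/(M+m) = (-7.827698 + 0.013934176)/0.861488 = -9.070078543
θ̈ = (g·sinθ − cosθ·temp)/(l·(4/3 − m·cos²θ/(M+m))) = 16.703527670
ẍ = temp − m·l·θ̈·cosθ/(M+m) = -10.362214576
Euler: x'=-0.764491400+0.019996·0.953377516=-0.745427663, ẋ'=0.953377516+0.019996·-10.362214576=0.746174673
       θ'=0.080716809+0.019996·-1.607724827=0.048568743, θ̇'=-1.607724827+0.019996·16.703527670=-1.273721088

(-0.745427663, 0.746174673, 0.048568743, -1.273721088)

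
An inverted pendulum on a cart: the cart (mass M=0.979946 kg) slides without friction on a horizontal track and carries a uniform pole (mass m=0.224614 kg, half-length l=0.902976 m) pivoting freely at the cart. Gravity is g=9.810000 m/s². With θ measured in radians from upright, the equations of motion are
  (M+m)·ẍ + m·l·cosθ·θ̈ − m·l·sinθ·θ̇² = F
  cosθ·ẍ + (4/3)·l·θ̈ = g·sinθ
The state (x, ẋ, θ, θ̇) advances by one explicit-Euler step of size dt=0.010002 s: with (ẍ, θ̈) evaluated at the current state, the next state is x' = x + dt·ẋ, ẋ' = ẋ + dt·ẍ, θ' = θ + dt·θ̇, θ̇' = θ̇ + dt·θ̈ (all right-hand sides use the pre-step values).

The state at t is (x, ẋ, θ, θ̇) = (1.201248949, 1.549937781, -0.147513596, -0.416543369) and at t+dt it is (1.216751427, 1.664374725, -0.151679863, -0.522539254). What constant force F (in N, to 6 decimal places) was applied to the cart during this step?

ẍ = (ẋ'−ẋ)/dt = (1.664374725−1.549937781)/0.010002 = 11.441406
θ̈ = (θ̇'−θ̇)/dt = (-0.522539254−-0.416543369)/0.010002 = -10.597469
sinθ=-0.146979, cosθ=0.989140
F = (M+m)·ẍ + m·l·cosθ·θ̈ − m·l·sinθ·θ̇² = 13.781860 + -2.126047 − -0.005172 = 11.660986

F = 11.660986 N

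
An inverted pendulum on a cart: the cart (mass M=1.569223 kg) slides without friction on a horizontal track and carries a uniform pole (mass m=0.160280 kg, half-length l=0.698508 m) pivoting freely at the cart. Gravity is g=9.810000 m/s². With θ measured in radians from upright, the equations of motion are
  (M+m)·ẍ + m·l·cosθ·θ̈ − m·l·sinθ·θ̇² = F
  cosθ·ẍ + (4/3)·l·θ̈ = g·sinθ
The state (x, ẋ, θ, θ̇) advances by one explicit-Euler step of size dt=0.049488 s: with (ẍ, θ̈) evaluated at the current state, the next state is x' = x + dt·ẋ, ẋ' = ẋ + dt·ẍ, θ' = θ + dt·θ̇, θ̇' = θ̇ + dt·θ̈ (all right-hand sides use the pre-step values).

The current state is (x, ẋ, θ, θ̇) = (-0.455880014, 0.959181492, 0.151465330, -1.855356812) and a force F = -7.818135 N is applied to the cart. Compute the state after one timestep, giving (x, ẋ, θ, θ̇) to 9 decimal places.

(-0.408412040, 0.715556397, 0.059647432, -1.518115173)

sinθ=0.150886847, cosθ=0.988551040
temp = (F + m·l·θ̇²·sinθ)/(M+m) = (-7.818135 + 0.058150973)/1.729503 = -4.486828890
θ̈ = (g·sinθ − cosθ·temp)/(l·(4/3 − m·cos²θ/(M+m))) = 6.814614436
ẍ = temp − m·l·θ̈·cosθ/(M+m) = -4.922912521
Euler: x'=-0.455880014+0.049488·0.959181492=-0.408412040, ẋ'=0.959181492+0.049488·-4.922912521=0.715556397
       θ'=0.151465330+0.049488·-1.855356812=0.059647432, θ̇'=-1.855356812+0.049488·6.814614436=-1.518115173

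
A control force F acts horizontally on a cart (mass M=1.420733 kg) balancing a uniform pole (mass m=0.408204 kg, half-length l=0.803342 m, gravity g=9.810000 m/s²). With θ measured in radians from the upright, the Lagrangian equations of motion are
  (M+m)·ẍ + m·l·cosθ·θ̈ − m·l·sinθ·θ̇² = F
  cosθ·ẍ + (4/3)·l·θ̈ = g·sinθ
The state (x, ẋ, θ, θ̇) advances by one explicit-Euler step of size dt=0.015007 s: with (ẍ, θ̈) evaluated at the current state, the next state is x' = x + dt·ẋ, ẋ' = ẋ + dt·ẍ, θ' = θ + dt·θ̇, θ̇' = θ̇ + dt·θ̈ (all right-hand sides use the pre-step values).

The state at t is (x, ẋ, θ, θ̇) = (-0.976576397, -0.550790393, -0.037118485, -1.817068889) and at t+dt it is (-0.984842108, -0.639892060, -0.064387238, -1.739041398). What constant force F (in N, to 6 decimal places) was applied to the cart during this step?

F = -9.114988 N

ẍ = (ẋ'−ẋ)/dt = (-0.639892060−-0.550790393)/0.015007 = -5.937340
θ̈ = (θ̇'−θ̇)/dt = (-1.739041398−-1.817068889)/0.015007 = 5.199406
sinθ=-0.037110, cosθ=0.999311
F = (M+m)·ẍ + m·l·cosθ·θ̈ − m·l·sinθ·θ̇² = -10.859022 + 1.703853 − -0.040180 = -9.114988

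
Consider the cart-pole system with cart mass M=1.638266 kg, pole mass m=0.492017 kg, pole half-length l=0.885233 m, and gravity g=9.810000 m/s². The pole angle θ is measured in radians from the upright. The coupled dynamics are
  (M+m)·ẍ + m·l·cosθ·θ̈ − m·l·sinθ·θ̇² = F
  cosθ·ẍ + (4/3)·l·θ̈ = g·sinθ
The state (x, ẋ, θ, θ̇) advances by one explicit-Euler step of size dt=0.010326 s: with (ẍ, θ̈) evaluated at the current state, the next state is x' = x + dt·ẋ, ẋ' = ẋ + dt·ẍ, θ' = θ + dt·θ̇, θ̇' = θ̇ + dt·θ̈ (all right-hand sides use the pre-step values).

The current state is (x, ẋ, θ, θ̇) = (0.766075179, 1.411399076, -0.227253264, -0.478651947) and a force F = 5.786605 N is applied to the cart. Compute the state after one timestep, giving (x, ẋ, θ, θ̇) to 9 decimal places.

sinθ=-0.225302262, cosθ=0.974288915
temp = (F + m·l·θ̇²·sinθ)/(M+m) = (5.786605 + -0.022482413)/2.130283 = 2.705801336
θ̈ = (g·sinθ − cosθ·temp)/(l·(4/3 − m·cos²θ/(M+m))) = -4.914100664
ẍ = temp − m·l·θ̈·cosθ/(M+m) = 3.684687550
Euler: x'=0.766075179+0.010326·1.411399076=0.780649286, ẋ'=1.411399076+0.010326·3.684687550=1.449447160
       θ'=-0.227253264+0.010326·-0.478651947=-0.232195824, θ̇'=-0.478651947+0.010326·-4.914100664=-0.529394950

(0.780649286, 1.449447160, -0.232195824, -0.529394950)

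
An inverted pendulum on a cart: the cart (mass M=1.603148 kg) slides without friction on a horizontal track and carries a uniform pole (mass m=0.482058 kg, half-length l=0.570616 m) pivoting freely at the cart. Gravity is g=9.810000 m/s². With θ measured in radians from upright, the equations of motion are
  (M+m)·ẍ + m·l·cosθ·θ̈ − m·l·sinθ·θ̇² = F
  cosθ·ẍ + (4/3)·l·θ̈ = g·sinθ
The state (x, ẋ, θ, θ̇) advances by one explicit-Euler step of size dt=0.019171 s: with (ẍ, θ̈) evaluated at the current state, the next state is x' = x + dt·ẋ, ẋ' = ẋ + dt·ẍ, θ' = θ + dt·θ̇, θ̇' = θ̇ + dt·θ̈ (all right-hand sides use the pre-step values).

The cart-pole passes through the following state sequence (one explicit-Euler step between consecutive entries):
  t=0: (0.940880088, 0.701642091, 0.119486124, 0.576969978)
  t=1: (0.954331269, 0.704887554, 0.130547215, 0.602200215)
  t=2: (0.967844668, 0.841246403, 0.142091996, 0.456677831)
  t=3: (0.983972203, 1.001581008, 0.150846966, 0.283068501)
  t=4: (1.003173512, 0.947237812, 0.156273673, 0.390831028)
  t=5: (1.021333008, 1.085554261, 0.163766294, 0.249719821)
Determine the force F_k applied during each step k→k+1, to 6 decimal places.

F_0 = 0.701518 N
F_1 = 12.748376 N
F_2 = 14.965390 N
F_3 = -4.385511 N
F_4 = 13.037946 N

step 0→1:
  ẍ = (ẋ'−ẋ)/dt = (0.704887554−0.701642091)/0.019171 = 0.169290
  θ̈ = (θ̇'−θ̇)/dt = (0.602200215−0.576969978)/0.019171 = 1.316063
  sinθ=0.119202, cosθ=0.992870
  F = (M+m)·ẍ + m·l·cosθ·θ̈ − m·l·sinθ·θ̇² = 0.353005 + 0.359428 − 0.010915 = 0.701518
step 1→2:
  ẍ = (ẋ'−ẋ)/dt = (0.841246403−0.704887554)/0.019171 = 7.112767
  θ̈ = (θ̇'−θ̇)/dt = (0.456677831−0.602200215)/0.019171 = -7.590756
  sinθ=0.130177, cosθ=0.991491
  F = (M+m)·ẍ + m·l·cosθ·θ̈ − m·l·sinθ·θ̇² = 14.831584 + -2.070222 − 0.012985 = 12.748376
step 2→3:
  ẍ = (ẋ'−ẋ)/dt = (1.001581008−0.841246403)/0.019171 = 8.363393
  θ̈ = (θ̇'−θ̇)/dt = (0.283068501−0.456677831)/0.019171 = -9.055831
  sinθ=0.141614, cosθ=0.989922
  F = (M+m)·ẍ + m·l·cosθ·θ̈ − m·l·sinθ·θ̇² = 17.439397 + -2.465883 − 0.008124 = 14.965390
step 3→4:
  ẍ = (ẋ'−ẋ)/dt = (0.947237812−1.001581008)/0.019171 = -2.834656
  θ̈ = (θ̇'−θ̇)/dt = (0.390831028−0.283068501)/0.019171 = 5.621122
  sinθ=0.150276, cosθ=0.988644
  F = (M+m)·ẍ + m·l·cosθ·θ̈ − m·l·sinθ·θ̇² = -5.910842 + 1.528644 − 0.003312 = -4.385511
step 4→5:
  ẍ = (ẋ'−ẋ)/dt = (1.085554261−0.947237812)/0.019171 = 7.214879
  θ̈ = (θ̇'−θ̇)/dt = (0.249719821−0.390831028)/0.019171 = -7.360660
  sinθ=0.155638, cosθ=0.987814
  F = (M+m)·ẍ + m·l·cosθ·θ̈ − m·l·sinθ·θ̇² = 15.044509 + -2.000024 − 0.006539 = 13.037946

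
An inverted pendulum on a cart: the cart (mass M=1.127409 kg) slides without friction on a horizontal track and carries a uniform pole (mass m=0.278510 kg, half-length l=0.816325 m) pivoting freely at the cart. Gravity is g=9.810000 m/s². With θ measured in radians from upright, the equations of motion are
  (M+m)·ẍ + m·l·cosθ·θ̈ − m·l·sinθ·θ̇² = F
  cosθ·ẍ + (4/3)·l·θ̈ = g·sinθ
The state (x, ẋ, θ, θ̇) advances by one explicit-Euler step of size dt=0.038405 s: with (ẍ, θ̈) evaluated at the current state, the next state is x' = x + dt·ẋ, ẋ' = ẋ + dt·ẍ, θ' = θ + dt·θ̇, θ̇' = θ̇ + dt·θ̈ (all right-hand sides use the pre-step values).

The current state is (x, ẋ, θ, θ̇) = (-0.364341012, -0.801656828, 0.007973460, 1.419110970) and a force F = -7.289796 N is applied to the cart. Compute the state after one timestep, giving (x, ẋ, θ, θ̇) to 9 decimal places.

(-0.395128642, -1.035942716, 0.062474417, 1.637114615)

sinθ=0.007973376, cosθ=0.999968212
temp = (F + m·l·θ̇²·sinθ)/(M+m) = (-7.289796 + 0.003650723)/1.405919 = -5.182478704
θ̈ = (g·sinθ − cosθ·temp)/(l·(4/3 − m·cos²θ/(M+m))) = 5.676439148
ẍ = temp − m·l·θ̈·cosθ/(M+m) = -6.100400688
Euler: x'=-0.364341012+0.038405·-0.801656828=-0.395128642, ẋ'=-0.801656828+0.038405·-6.100400688=-1.035942716
       θ'=0.007973460+0.038405·1.419110970=0.062474417, θ̇'=1.419110970+0.038405·5.676439148=1.637114615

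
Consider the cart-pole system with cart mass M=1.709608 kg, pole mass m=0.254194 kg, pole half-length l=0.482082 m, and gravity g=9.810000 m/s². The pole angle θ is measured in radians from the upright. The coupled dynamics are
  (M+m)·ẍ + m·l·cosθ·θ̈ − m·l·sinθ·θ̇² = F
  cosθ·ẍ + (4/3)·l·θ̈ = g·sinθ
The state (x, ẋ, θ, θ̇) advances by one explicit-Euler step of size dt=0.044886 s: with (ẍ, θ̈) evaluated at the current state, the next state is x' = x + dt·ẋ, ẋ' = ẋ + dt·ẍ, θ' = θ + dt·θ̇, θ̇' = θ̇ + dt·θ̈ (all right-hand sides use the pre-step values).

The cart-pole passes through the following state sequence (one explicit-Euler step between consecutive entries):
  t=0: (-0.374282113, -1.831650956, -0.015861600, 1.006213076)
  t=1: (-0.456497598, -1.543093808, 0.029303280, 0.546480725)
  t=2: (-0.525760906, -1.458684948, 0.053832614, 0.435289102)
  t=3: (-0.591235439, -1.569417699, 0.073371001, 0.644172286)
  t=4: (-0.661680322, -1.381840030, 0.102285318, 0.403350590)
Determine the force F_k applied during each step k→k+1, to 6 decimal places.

F_0 = 11.371649 N
F_1 = 3.388458 N
F_2 = -4.276463 N
F_3 = 7.547267 N

step 0→1:
  ẍ = (ẋ'−ẋ)/dt = (-1.543093808−-1.831650956)/0.044886 = 6.428667
  θ̈ = (θ̇'−θ̇)/dt = (0.546480725−1.006213076)/0.044886 = -10.242221
  sinθ=-0.015861, cosθ=0.999874
  F = (M+m)·ẍ + m·l·cosθ·θ̈ − m·l·sinθ·θ̇² = 12.624629 + -1.254948 − -0.001968 = 11.371649
step 1→2:
  ẍ = (ẋ'−ẋ)/dt = (-1.458684948−-1.543093808)/0.044886 = 1.880516
  θ̈ = (θ̇'−θ̇)/dt = (0.435289102−0.546480725)/0.044886 = -2.477201
  sinθ=0.029299, cosθ=0.999571
  F = (M+m)·ẍ + m·l·cosθ·θ̈ − m·l·sinθ·θ̇² = 3.692962 + -0.303432 − 0.001072 = 3.388458
step 2→3:
  ẍ = (ẋ'−ẋ)/dt = (-1.569417699−-1.458684948)/0.044886 = -2.466977
  θ̈ = (θ̇'−θ̇)/dt = (0.644172286−0.435289102)/0.044886 = 4.653638
  sinθ=0.053807, cosθ=0.998551
  F = (M+m)·ẍ + m·l·cosθ·θ̈ − m·l·sinθ·θ̇² = -4.844655 + 0.569442 − 0.001249 = -4.276463
step 3→4:
  ẍ = (ẋ'−ẋ)/dt = (-1.381840030−-1.569417699)/0.044886 = 4.178979
  θ̈ = (θ̇'−θ̇)/dt = (0.403350590−0.644172286)/0.044886 = -5.365185
  sinθ=0.073305, cosθ=0.997310
  F = (M+m)·ẍ + m·l·cosθ·θ̈ − m·l·sinθ·θ̇² = 8.206688 + -0.655694 − 0.003728 = 7.547267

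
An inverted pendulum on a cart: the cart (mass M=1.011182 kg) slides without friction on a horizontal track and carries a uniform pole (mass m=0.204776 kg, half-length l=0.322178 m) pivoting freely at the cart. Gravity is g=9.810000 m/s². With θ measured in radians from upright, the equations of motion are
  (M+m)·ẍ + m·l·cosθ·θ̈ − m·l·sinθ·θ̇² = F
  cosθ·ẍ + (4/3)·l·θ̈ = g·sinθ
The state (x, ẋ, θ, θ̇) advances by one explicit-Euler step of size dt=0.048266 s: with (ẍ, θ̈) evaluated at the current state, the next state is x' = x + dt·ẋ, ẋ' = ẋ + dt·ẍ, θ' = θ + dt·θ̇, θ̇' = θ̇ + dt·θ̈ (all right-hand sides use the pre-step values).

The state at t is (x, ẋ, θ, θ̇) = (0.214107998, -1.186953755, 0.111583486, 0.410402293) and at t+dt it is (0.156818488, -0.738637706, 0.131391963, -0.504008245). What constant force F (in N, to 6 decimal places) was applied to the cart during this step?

ẍ = (ẋ'−ẋ)/dt = (-0.738637706−-1.186953755)/0.048266 = 9.288444
θ̈ = (θ̇'−θ̇)/dt = (-0.504008245−0.410402293)/0.048266 = -18.945231
sinθ=0.111352, cosθ=0.993781
F = (M+m)·ẍ + m·l·cosθ·θ̈ − m·l·sinθ·θ̇² = 11.294358 + -1.242126 − 0.001237 = 10.050995

F = 10.050995 N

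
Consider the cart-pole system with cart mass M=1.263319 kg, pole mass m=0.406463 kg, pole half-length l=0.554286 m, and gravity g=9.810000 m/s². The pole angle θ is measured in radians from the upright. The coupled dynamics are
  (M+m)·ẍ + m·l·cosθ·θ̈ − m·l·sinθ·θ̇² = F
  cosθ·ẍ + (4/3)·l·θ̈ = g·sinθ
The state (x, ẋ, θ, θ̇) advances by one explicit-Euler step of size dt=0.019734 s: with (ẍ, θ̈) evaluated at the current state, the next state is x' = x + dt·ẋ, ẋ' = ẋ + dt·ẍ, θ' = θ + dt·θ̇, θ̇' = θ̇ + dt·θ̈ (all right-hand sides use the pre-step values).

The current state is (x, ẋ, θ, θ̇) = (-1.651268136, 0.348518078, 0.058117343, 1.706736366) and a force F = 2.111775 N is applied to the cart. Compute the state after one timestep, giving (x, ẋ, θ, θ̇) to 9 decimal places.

(-1.644390480, 0.377072223, 0.091798078, 1.683380237)

sinθ=0.058084632, cosθ=0.998311663
temp = (F + m·l·θ̇²·sinθ)/(M+m) = (2.111775 + 0.038119663)/1.669782 = 1.287530147
θ̈ = (g·sinθ − cosθ·temp)/(l·(4/3 − m·cos²θ/(M+m))) = -1.183547643
ẍ = temp − m·l·θ̈·cosθ/(M+m) = 1.446951702
Euler: x'=-1.651268136+0.019734·0.348518078=-1.644390480, ẋ'=0.348518078+0.019734·1.446951702=0.377072223
       θ'=0.058117343+0.019734·1.706736366=0.091798078, θ̇'=1.706736366+0.019734·-1.183547643=1.683380237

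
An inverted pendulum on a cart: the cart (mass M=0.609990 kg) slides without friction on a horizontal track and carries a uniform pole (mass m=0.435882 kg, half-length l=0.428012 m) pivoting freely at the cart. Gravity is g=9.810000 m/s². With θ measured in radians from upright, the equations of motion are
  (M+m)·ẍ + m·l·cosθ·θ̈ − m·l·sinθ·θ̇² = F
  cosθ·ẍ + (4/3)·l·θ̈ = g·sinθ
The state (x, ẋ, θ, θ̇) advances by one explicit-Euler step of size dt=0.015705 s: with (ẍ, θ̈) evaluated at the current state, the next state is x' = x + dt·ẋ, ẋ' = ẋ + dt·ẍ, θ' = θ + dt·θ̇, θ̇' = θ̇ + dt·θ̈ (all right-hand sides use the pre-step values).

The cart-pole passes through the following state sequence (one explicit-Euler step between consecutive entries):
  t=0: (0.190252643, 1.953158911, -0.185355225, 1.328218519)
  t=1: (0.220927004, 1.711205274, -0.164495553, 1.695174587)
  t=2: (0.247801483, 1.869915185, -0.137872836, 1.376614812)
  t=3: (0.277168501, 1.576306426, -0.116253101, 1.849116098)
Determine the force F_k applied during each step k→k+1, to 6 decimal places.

F_0 = -11.767734 N
F_1 = 6.923902 N
F_2 = -13.944568 N

step 0→1:
  ẍ = (ẋ'−ẋ)/dt = (1.711205274−1.953158911)/0.015705 = -15.406153
  θ̈ = (θ̇'−θ̇)/dt = (1.695174587−1.328218519)/0.015705 = 23.365557
  sinθ=-0.184296, cosθ=0.982871
  F = (M+m)·ẍ + m·l·cosθ·θ̈ − m·l·sinθ·θ̇² = -16.112864 + 4.284474 − -0.060657 = -11.767734
step 1→2:
  ẍ = (ẋ'−ẋ)/dt = (1.869915185−1.711205274)/0.015705 = 10.105693
  θ̈ = (θ̇'−θ̇)/dt = (1.376614812−1.695174587)/0.015705 = -20.283972
  sinθ=-0.163755, cosθ=0.986501
  F = (M+m)·ẍ + m·l·cosθ·θ̈ − m·l·sinθ·θ̇² = 10.569262 + -3.733150 − -0.087791 = 6.923902
step 2→3:
  ẍ = (ẋ'−ẋ)/dt = (1.576306426−1.869915185)/0.015705 = -18.695241
  θ̈ = (θ̇'−θ̇)/dt = (1.849116098−1.376614812)/0.015705 = 30.086042
  sinθ=-0.137436, cosθ=0.990511
  F = (M+m)·ẍ + m·l·cosθ·θ̈ − m·l·sinθ·θ̇² = -19.552829 + 5.559671 − -0.048591 = -13.944568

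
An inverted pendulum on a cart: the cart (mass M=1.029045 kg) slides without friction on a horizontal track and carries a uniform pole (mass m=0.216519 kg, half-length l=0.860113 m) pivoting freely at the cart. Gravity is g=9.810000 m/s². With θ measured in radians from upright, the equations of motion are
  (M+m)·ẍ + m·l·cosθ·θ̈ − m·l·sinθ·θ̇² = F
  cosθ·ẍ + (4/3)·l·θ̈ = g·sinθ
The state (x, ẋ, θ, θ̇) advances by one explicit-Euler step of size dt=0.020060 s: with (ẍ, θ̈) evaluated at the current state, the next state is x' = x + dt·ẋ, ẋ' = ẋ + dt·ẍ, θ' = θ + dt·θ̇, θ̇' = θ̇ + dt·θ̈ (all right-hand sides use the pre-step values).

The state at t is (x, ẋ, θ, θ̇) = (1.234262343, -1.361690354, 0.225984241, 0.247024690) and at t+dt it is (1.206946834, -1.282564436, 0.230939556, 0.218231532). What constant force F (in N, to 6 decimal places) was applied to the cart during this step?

ẍ = (ẋ'−ẋ)/dt = (-1.282564436−-1.361690354)/0.020060 = 3.944463
θ̈ = (θ̇'−θ̇)/dt = (0.218231532−0.247024690)/0.020060 = -1.435352
sinθ=0.224066, cosθ=0.974574
F = (M+m)·ẍ + m·l·cosθ·θ̈ − m·l·sinθ·θ̇² = 4.913080 + -0.260510 − 0.002546 = 4.650024

F = 4.650024 N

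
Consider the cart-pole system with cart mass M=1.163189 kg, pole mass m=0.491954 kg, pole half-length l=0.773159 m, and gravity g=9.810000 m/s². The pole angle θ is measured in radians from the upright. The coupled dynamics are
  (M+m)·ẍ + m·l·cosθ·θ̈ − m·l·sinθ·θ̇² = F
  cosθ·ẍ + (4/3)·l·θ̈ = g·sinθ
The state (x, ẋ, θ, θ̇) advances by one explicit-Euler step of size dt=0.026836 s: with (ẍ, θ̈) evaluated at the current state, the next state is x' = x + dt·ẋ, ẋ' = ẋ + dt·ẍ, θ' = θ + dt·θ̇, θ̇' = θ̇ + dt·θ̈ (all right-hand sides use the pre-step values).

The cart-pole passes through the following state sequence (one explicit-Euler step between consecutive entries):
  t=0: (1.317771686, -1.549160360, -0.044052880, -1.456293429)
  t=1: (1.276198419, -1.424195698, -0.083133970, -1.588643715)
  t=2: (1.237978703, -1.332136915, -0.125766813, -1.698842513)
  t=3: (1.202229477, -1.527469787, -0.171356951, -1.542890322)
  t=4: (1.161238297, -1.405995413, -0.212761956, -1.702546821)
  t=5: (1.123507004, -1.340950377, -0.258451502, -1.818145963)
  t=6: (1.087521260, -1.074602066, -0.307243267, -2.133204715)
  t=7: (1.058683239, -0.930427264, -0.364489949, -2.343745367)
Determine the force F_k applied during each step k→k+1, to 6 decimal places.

step 0→1:
  ẍ = (ẋ'−ẋ)/dt = (-1.424195698−-1.549160360)/0.026836 = 4.656605
  θ̈ = (θ̇'−θ̇)/dt = (-1.588643715−-1.456293429)/0.026836 = -4.931819
  sinθ=-0.044039, cosθ=0.999030
  F = (M+m)·ẍ + m·l·cosθ·θ̈ − m·l·sinθ·θ̇² = 7.707348 + -1.874040 − -0.035524 = 5.868832
step 1→2:
  ẍ = (ẋ'−ẋ)/dt = (-1.332136915−-1.424195698)/0.026836 = 3.430421
  θ̈ = (θ̇'−θ̇)/dt = (-1.698842513−-1.588643715)/0.026836 = -4.106379
  sinθ=-0.083038, cosθ=0.996546
  F = (M+m)·ẍ + m·l·cosθ·θ̈ − m·l·sinθ·θ̇² = 5.677838 + -1.556503 − -0.079712 = 4.201047
step 2→3:
  ẍ = (ẋ'−ẋ)/dt = (-1.527469787−-1.332136915)/0.026836 = -7.278763
  θ̈ = (θ̇'−θ̇)/dt = (-1.542890322−-1.698842513)/0.026836 = 5.811305
  sinθ=-0.125436, cosθ=0.992102
  F = (M+m)·ẍ + m·l·cosθ·θ̈ − m·l·sinθ·θ̇² = -12.047393 + 2.192922 − -0.137696 = -9.716775
step 3→4:
  ẍ = (ẋ'−ẋ)/dt = (-1.405995413−-1.527469787)/0.026836 = 4.526545
  θ̈ = (θ̇'−θ̇)/dt = (-1.702546821−-1.542890322)/0.026836 = -5.949340
  sinθ=-0.170520, cosθ=0.985354
  F = (M+m)·ẍ + m·l·cosθ·θ̈ − m·l·sinθ·θ̇² = 7.492080 + -2.229742 − -0.154397 = 5.416735
step 4→5:
  ẍ = (ẋ'−ẋ)/dt = (-1.340950377−-1.405995413)/0.026836 = 2.423798
  θ̈ = (θ̇'−θ̇)/dt = (-1.818145963−-1.702546821)/0.026836 = -4.307614
  sinθ=-0.211160, cosθ=0.977451
  F = (M+m)·ẍ + m·l·cosθ·θ̈ − m·l·sinθ·θ̇² = 4.011732 + -1.601494 − -0.232811 = 2.643049
step 5→6:
  ẍ = (ẋ'−ẋ)/dt = (-1.074602066−-1.340950377)/0.026836 = 9.925038
  θ̈ = (θ̇'−θ̇)/dt = (-2.133204715−-1.818145963)/0.026836 = -11.740153
  sinθ=-0.255584, cosθ=0.966787
  F = (M+m)·ẍ + m·l·cosθ·θ̈ − m·l·sinθ·θ̇² = 16.427357 + -4.317157 − -0.321354 = 12.431554
step 6→7:
  ẍ = (ẋ'−ẋ)/dt = (-0.930427264−-1.074602066)/0.026836 = 5.372440
  θ̈ = (θ̇'−θ̇)/dt = (-2.343745367−-2.133204715)/0.026836 = -7.845456
  sinθ=-0.302432, cosθ=0.953171
  F = (M+m)·ẍ + m·l·cosθ·θ̈ − m·l·sinθ·θ̇² = 8.892157 + -2.844345 − -0.523463 = 6.571275

F_0 = 5.868832 N
F_1 = 4.201047 N
F_2 = -9.716775 N
F_3 = 5.416735 N
F_4 = 2.643049 N
F_5 = 12.431554 N
F_6 = 6.571275 N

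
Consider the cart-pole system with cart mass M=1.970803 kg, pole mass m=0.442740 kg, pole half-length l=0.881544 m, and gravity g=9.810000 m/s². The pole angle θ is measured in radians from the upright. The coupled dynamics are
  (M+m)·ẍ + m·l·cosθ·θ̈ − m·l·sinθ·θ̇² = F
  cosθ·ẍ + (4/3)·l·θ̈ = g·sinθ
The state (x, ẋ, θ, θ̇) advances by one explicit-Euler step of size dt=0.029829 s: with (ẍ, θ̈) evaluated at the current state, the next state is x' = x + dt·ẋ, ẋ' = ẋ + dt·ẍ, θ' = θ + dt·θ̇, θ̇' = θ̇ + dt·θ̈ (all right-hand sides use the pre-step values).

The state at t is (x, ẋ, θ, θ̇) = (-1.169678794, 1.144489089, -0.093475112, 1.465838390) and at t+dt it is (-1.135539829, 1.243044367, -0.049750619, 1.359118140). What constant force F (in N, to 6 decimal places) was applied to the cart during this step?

F = 6.662368 N

ẍ = (ẋ'−ẋ)/dt = (1.243044367−1.144489089)/0.029829 = 3.304009
θ̈ = (θ̇'−θ̇)/dt = (1.359118140−1.465838390)/0.029829 = -3.577735
sinθ=-0.093339, cosθ=0.995634
F = (M+m)·ẍ + m·l·cosθ·θ̈ − m·l·sinθ·θ̇² = 7.974367 + -1.390275 − -0.078276 = 6.662368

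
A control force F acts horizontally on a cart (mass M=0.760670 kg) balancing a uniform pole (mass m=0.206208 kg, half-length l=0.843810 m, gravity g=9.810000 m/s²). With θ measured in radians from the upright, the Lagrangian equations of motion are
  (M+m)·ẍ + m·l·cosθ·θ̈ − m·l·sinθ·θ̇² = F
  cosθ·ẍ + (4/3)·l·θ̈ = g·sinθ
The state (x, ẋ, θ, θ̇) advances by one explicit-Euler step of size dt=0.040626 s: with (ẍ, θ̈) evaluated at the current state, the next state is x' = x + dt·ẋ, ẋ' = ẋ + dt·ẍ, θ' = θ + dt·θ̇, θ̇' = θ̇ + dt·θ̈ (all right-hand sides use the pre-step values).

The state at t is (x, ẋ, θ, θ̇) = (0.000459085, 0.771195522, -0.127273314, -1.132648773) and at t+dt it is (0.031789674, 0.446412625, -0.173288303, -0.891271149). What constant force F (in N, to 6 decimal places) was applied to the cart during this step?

F = -6.675879 N

ẍ = (ẋ'−ẋ)/dt = (0.446412625−0.771195522)/0.040626 = -7.994459
θ̈ = (θ̇'−θ̇)/dt = (-0.891271149−-1.132648773)/0.040626 = 5.941457
sinθ=-0.126930, cosθ=0.991912
F = (M+m)·ẍ + m·l·cosθ·θ̈ − m·l·sinθ·θ̇² = -7.729667 + 1.025454 − -0.028334 = -6.675879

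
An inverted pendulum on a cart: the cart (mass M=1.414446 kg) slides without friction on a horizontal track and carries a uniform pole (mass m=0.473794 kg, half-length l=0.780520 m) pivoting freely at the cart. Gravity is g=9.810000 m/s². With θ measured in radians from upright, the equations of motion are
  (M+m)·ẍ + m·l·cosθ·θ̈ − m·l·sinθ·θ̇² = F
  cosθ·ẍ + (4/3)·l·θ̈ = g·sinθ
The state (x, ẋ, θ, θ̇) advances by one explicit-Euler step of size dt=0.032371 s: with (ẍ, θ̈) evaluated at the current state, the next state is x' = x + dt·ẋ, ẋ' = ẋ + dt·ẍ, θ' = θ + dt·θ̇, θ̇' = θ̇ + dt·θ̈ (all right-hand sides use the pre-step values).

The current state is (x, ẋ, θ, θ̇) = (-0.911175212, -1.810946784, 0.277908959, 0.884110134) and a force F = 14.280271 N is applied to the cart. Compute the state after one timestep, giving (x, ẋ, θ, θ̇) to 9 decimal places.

sinθ=0.274345440, cosθ=0.961631208
temp = (F + m·l·θ̇²·sinθ)/(M+m) = (14.280271 + 0.079301988)/1.888240 = 7.604739328
θ̈ = (g·sinθ − cosθ·temp)/(l·(4/3 − m·cos²θ/(M+m))) = -5.376565243
ẍ = temp − m·l·θ̈·cosθ/(M+m) = 8.617320548
Euler: x'=-0.911175212+0.032371·-1.810946784=-0.969797370, ẋ'=-1.810946784+0.032371·8.617320548=-1.531995501
       θ'=0.277908959+0.032371·0.884110134=0.306528488, θ̇'=0.884110134+0.032371·-5.376565243=0.710065341

(-0.969797370, -1.531995501, 0.306528488, 0.710065341)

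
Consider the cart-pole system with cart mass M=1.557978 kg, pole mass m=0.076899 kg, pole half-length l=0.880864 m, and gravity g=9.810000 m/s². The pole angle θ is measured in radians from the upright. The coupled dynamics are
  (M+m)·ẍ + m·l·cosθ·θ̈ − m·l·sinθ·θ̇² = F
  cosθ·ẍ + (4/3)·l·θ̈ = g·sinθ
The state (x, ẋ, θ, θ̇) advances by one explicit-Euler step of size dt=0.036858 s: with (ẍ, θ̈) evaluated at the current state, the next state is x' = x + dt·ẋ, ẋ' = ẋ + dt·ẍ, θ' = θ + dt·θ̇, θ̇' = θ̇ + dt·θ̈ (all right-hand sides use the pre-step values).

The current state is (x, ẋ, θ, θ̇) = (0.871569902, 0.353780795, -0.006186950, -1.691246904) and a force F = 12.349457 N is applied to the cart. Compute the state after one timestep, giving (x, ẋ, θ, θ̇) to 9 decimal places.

sinθ=-0.006186911, cosθ=0.999980861
temp = (F + m·l·θ̇²·sinθ)/(M+m) = (12.349457 + -0.001198719)/1.634877 = 7.553019757
θ̈ = (g·sinθ − cosθ·temp)/(l·(4/3 − m·cos²θ/(M+m))) = -6.719510375
ẍ = temp − m·l·θ̈·cosθ/(M+m) = 7.831422677
Euler: x'=0.871569902+0.036858·0.353780795=0.884609555, ẋ'=0.353780795+0.036858·7.831422677=0.642431372
       θ'=-0.006186950+0.036858·-1.691246904=-0.068522928, θ̇'=-1.691246904+0.036858·-6.719510375=-1.938914617

(0.884609555, 0.642431372, -0.068522928, -1.938914617)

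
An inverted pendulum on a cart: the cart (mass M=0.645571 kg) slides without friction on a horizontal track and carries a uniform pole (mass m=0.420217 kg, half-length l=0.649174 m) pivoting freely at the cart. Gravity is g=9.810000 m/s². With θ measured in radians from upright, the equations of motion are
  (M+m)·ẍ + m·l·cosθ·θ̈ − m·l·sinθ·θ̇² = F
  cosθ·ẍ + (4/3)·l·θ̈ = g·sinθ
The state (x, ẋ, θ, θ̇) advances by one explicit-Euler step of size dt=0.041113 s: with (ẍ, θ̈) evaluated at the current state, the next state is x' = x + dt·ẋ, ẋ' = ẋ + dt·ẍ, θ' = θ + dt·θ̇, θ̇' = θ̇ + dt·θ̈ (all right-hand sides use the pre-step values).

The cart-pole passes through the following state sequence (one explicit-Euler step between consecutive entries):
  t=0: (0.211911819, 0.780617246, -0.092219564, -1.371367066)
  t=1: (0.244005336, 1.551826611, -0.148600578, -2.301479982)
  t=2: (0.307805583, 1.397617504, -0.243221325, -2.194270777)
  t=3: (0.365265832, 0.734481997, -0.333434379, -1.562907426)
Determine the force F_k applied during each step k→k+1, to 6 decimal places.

F_0 = 13.894316 N
F_1 = -3.080175 N
F_2 = -12.808459 N

step 0→1:
  ẍ = (ẋ'−ẋ)/dt = (1.551826611−0.780617246)/0.041113 = 18.758285
  θ̈ = (θ̇'−θ̇)/dt = (-2.301479982−-1.371367066)/0.041113 = -22.623329
  sinθ=-0.092089, cosθ=0.995751
  F = (M+m)·ẍ + m·l·cosθ·θ̈ − m·l·sinθ·θ̇² = 19.992355 + -6.145283 − -0.047244 = 13.894316
step 1→2:
  ẍ = (ẋ'−ẋ)/dt = (1.397617504−1.551826611)/0.041113 = -3.750860
  θ̈ = (θ̇'−θ̇)/dt = (-2.194270777−-2.301479982)/0.041113 = 2.607672
  sinθ=-0.148054, cosθ=0.988979
  F = (M+m)·ẍ + m·l·cosθ·θ̈ − m·l·sinθ·θ̇² = -3.997622 + 0.703517 − -0.213929 = -3.080175
step 2→3:
  ẍ = (ẋ'−ẋ)/dt = (0.734481997−1.397617504)/0.041113 = -16.129582
  θ̈ = (θ̇'−θ̇)/dt = (-1.562907426−-2.194270777)/0.041113 = 15.356781
  sinθ=-0.240830, cosθ=0.970567
  F = (M+m)·ẍ + m·l·cosθ·θ̈ − m·l·sinθ·θ̇² = -17.190715 + 4.065936 − -0.316320 = -12.808459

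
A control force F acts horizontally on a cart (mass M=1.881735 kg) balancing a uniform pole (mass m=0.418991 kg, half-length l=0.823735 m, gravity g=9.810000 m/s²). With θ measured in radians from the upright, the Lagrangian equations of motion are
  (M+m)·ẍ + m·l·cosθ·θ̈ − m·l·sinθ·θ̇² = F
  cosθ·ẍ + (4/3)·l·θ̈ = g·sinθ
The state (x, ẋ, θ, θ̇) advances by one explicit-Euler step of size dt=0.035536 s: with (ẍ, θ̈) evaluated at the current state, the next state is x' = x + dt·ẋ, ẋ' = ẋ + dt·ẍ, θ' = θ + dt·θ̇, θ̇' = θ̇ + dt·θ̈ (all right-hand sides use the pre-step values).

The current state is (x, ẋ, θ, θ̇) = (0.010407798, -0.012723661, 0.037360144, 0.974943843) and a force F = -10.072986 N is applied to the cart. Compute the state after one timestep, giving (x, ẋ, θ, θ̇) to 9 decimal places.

(0.009955650, -0.194717346, 0.072005748, 1.152386567)

sinθ=0.037351454, cosθ=0.999302191
temp = (F + m·l·θ̇²·sinθ)/(M+m) = (-10.072986 + 0.012253465)/2.300726 = -4.372851237
θ̈ = (g·sinθ − cosθ·temp)/(l·(4/3 − m·cos²θ/(M+m))) = 4.993322944
ẍ = temp − m·l·θ̈·cosθ/(M+m) = -5.121389160
Euler: x'=0.010407798+0.035536·-0.012723661=0.009955650, ẋ'=-0.012723661+0.035536·-5.121389160=-0.194717346
       θ'=0.037360144+0.035536·0.974943843=0.072005748, θ̇'=0.974943843+0.035536·4.993322944=1.152386567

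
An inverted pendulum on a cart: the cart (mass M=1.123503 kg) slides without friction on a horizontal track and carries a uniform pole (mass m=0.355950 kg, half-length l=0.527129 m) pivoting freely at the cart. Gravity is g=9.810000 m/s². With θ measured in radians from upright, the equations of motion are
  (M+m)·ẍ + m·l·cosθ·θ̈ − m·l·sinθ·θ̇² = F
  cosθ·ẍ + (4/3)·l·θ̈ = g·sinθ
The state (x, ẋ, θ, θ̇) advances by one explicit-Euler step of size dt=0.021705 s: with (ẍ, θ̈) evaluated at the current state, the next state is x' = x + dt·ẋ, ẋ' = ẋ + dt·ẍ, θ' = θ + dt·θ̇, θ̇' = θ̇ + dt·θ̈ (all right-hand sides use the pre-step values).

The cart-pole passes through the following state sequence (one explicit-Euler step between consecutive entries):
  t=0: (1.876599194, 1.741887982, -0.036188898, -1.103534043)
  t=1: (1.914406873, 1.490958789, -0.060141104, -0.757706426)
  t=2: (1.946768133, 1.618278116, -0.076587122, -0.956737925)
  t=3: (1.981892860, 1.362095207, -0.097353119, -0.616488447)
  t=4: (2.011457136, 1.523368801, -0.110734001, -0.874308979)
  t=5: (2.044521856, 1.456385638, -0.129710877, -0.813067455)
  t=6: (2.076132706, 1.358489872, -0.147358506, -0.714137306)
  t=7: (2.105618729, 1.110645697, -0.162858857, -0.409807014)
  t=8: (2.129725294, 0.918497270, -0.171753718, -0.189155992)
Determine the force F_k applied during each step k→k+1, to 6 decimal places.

step 0→1:
  ẍ = (ẋ'−ẋ)/dt = (1.490958789−1.741887982)/0.021705 = -11.560893
  θ̈ = (θ̇'−θ̇)/dt = (-0.757706426−-1.103534043)/0.021705 = 15.933085
  sinθ=-0.036181, cosθ=0.999345
  F = (M+m)·ẍ + m·l·cosθ·θ̈ − m·l·sinθ·θ̇² = -17.103799 + 2.987592 − -0.008267 = -14.107939
step 1→2:
  ẍ = (ẋ'−ẋ)/dt = (1.618278116−1.490958789)/0.021705 = 5.865899
  θ̈ = (θ̇'−θ̇)/dt = (-0.956737925−-0.757706426)/0.021705 = -9.169846
  sinθ=-0.060105, cosθ=0.998192
  F = (M+m)·ẍ + m·l·cosθ·θ̈ − m·l·sinθ·θ̇² = 8.678321 + -1.717442 − -0.006475 = 6.967354
step 2→3:
  ẍ = (ẋ'−ẋ)/dt = (1.362095207−1.618278116)/0.021705 = -11.802944
  θ̈ = (θ̇'−θ̇)/dt = (-0.616488447−-0.956737925)/0.021705 = 15.676087
  sinθ=-0.076512, cosθ=0.997069
  F = (M+m)·ẍ + m·l·cosθ·θ̈ − m·l·sinθ·θ̇² = -17.461902 + 2.932707 − -0.013141 = -14.516054
step 3→4:
  ẍ = (ẋ'−ẋ)/dt = (1.523368801−1.362095207)/0.021705 = 7.430251
  θ̈ = (θ̇'−θ̇)/dt = (-0.874308979−-0.616488447)/0.021705 = -11.878394
  sinθ=-0.097199, cosθ=0.995265
  F = (M+m)·ẍ + m·l·cosθ·θ̈ − m·l·sinθ·θ̇² = 10.992707 + -2.218208 − -0.006931 = 8.781430
step 4→5:
  ẍ = (ẋ'−ẋ)/dt = (1.456385638−1.523368801)/0.021705 = -3.086071
  θ̈ = (θ̇'−θ̇)/dt = (-0.813067455−-0.874308979)/0.021705 = 2.821540
  sinθ=-0.110508, cosθ=0.993875
  F = (M+m)·ẍ + m·l·cosθ·θ̈ − m·l·sinθ·θ̇² = -4.565696 + 0.526167 − -0.015850 = -4.023679
step 5→6:
  ẍ = (ẋ'−ẋ)/dt = (1.358489872−1.456385638)/0.021705 = -4.510286
  θ̈ = (θ̇'−θ̇)/dt = (-0.714137306−-0.813067455)/0.021705 = 4.557943
  sinθ=-0.129347, cosθ=0.991599
  F = (M+m)·ẍ + m·l·cosθ·θ̈ − m·l·sinθ·θ̇² = -6.672757 + 0.848030 − -0.016044 = -5.808683
step 6→7:
  ẍ = (ẋ'−ẋ)/dt = (1.110645697−1.358489872)/0.021705 = -11.418759
  θ̈ = (θ̇'−θ̇)/dt = (-0.409807014−-0.714137306)/0.021705 = 14.021207
  sinθ=-0.146826, cosθ=0.989162
  F = (M+m)·ẍ + m·l·cosθ·θ̈ − m·l·sinθ·θ̇² = -16.893518 + 2.602309 − -0.014050 = -14.277159
step 7→8:
  ẍ = (ẋ'−ẋ)/dt = (0.918497270−1.110645697)/0.021705 = -8.852726
  θ̈ = (θ̇'−θ̇)/dt = (-0.189155992−-0.409807014)/0.021705 = 10.165907
  sinθ=-0.162140, cosθ=0.986768
  F = (M+m)·ẍ + m·l·cosθ·θ̈ − m·l·sinθ·θ̇² = -13.097193 + 1.882205 − -0.005109 = -11.209878

F_0 = -14.107939 N
F_1 = 6.967354 N
F_2 = -14.516054 N
F_3 = 8.781430 N
F_4 = -4.023679 N
F_5 = -5.808683 N
F_6 = -14.277159 N
F_7 = -11.209878 N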